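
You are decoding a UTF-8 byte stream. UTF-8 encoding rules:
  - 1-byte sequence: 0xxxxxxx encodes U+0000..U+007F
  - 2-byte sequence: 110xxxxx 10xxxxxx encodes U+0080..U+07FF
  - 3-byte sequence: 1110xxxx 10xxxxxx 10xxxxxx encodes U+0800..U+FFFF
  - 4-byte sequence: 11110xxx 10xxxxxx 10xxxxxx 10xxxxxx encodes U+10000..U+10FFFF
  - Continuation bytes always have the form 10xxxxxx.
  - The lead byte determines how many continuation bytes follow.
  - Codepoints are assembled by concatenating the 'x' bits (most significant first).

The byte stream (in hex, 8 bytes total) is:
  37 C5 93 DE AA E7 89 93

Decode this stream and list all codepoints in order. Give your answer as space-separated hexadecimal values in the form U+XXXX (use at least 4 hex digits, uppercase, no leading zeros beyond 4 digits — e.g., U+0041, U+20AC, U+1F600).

Byte[0]=37: 1-byte ASCII. cp=U+0037
Byte[1]=C5: 2-byte lead, need 1 cont bytes. acc=0x5
Byte[2]=93: continuation. acc=(acc<<6)|0x13=0x153
Completed: cp=U+0153 (starts at byte 1)
Byte[3]=DE: 2-byte lead, need 1 cont bytes. acc=0x1E
Byte[4]=AA: continuation. acc=(acc<<6)|0x2A=0x7AA
Completed: cp=U+07AA (starts at byte 3)
Byte[5]=E7: 3-byte lead, need 2 cont bytes. acc=0x7
Byte[6]=89: continuation. acc=(acc<<6)|0x09=0x1C9
Byte[7]=93: continuation. acc=(acc<<6)|0x13=0x7253
Completed: cp=U+7253 (starts at byte 5)

Answer: U+0037 U+0153 U+07AA U+7253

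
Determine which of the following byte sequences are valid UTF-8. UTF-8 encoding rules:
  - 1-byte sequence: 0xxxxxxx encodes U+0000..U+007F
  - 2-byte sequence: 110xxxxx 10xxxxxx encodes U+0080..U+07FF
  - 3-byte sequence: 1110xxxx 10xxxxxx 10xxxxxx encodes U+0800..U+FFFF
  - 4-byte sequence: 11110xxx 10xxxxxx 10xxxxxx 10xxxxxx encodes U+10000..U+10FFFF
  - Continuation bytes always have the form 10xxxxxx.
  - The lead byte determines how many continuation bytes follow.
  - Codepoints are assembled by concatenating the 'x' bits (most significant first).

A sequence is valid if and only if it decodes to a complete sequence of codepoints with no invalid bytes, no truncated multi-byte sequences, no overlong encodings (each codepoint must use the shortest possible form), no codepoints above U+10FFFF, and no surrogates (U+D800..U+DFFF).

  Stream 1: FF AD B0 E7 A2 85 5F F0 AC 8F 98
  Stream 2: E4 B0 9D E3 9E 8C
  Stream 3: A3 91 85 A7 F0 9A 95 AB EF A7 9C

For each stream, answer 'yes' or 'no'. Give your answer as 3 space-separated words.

Answer: no yes no

Derivation:
Stream 1: error at byte offset 0. INVALID
Stream 2: decodes cleanly. VALID
Stream 3: error at byte offset 0. INVALID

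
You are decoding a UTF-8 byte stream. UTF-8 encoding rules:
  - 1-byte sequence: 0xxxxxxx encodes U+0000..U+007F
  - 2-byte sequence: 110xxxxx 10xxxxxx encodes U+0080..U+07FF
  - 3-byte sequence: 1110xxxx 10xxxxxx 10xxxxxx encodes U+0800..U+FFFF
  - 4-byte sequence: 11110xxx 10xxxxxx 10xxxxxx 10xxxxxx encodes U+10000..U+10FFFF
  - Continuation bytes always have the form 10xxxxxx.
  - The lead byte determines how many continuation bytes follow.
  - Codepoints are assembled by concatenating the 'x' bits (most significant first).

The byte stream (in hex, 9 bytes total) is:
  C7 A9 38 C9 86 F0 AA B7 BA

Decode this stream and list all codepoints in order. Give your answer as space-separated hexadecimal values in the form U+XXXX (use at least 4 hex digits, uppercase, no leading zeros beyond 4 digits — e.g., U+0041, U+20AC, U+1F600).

Byte[0]=C7: 2-byte lead, need 1 cont bytes. acc=0x7
Byte[1]=A9: continuation. acc=(acc<<6)|0x29=0x1E9
Completed: cp=U+01E9 (starts at byte 0)
Byte[2]=38: 1-byte ASCII. cp=U+0038
Byte[3]=C9: 2-byte lead, need 1 cont bytes. acc=0x9
Byte[4]=86: continuation. acc=(acc<<6)|0x06=0x246
Completed: cp=U+0246 (starts at byte 3)
Byte[5]=F0: 4-byte lead, need 3 cont bytes. acc=0x0
Byte[6]=AA: continuation. acc=(acc<<6)|0x2A=0x2A
Byte[7]=B7: continuation. acc=(acc<<6)|0x37=0xAB7
Byte[8]=BA: continuation. acc=(acc<<6)|0x3A=0x2ADFA
Completed: cp=U+2ADFA (starts at byte 5)

Answer: U+01E9 U+0038 U+0246 U+2ADFA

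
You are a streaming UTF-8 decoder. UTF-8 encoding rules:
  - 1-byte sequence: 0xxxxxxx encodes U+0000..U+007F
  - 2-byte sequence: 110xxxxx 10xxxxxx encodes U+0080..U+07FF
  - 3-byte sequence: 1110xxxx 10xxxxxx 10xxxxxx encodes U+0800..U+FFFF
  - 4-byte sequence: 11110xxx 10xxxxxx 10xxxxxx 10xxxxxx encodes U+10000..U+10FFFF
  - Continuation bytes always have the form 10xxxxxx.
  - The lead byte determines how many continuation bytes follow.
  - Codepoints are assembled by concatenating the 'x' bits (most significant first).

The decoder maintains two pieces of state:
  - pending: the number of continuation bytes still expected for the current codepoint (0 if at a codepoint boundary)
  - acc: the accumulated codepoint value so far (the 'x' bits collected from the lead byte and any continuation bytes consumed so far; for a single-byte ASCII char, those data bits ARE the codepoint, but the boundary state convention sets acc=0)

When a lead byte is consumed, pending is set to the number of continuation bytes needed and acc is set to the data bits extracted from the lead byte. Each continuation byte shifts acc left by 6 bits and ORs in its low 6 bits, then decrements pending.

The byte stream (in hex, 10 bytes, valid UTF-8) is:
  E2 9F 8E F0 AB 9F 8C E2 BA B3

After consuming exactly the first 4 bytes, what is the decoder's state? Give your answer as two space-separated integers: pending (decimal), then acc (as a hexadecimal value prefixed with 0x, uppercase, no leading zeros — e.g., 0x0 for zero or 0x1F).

Answer: 3 0x0

Derivation:
Byte[0]=E2: 3-byte lead. pending=2, acc=0x2
Byte[1]=9F: continuation. acc=(acc<<6)|0x1F=0x9F, pending=1
Byte[2]=8E: continuation. acc=(acc<<6)|0x0E=0x27CE, pending=0
Byte[3]=F0: 4-byte lead. pending=3, acc=0x0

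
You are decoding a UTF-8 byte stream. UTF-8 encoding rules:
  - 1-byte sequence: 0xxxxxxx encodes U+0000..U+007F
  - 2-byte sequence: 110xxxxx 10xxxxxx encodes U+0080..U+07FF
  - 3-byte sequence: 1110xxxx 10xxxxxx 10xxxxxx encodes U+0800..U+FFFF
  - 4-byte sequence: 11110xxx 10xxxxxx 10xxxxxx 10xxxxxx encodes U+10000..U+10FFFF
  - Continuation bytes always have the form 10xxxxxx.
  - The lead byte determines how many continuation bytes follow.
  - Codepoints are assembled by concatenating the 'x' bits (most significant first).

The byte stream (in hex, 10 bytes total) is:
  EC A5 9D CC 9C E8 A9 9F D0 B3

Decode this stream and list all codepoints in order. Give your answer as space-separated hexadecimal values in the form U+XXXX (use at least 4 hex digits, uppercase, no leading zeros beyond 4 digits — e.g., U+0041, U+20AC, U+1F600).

Answer: U+C95D U+031C U+8A5F U+0433

Derivation:
Byte[0]=EC: 3-byte lead, need 2 cont bytes. acc=0xC
Byte[1]=A5: continuation. acc=(acc<<6)|0x25=0x325
Byte[2]=9D: continuation. acc=(acc<<6)|0x1D=0xC95D
Completed: cp=U+C95D (starts at byte 0)
Byte[3]=CC: 2-byte lead, need 1 cont bytes. acc=0xC
Byte[4]=9C: continuation. acc=(acc<<6)|0x1C=0x31C
Completed: cp=U+031C (starts at byte 3)
Byte[5]=E8: 3-byte lead, need 2 cont bytes. acc=0x8
Byte[6]=A9: continuation. acc=(acc<<6)|0x29=0x229
Byte[7]=9F: continuation. acc=(acc<<6)|0x1F=0x8A5F
Completed: cp=U+8A5F (starts at byte 5)
Byte[8]=D0: 2-byte lead, need 1 cont bytes. acc=0x10
Byte[9]=B3: continuation. acc=(acc<<6)|0x33=0x433
Completed: cp=U+0433 (starts at byte 8)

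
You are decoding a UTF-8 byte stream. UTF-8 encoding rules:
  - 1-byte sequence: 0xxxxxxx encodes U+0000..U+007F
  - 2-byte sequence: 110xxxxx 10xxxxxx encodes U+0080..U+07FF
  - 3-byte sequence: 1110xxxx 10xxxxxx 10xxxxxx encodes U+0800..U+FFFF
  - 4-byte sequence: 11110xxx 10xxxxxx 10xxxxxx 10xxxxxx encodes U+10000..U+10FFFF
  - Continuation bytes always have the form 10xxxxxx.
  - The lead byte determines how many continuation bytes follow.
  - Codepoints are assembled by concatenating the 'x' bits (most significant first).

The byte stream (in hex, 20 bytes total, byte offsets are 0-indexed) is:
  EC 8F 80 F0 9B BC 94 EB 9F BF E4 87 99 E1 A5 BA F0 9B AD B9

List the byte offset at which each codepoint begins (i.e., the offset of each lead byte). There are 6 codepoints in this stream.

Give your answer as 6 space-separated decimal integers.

Answer: 0 3 7 10 13 16

Derivation:
Byte[0]=EC: 3-byte lead, need 2 cont bytes. acc=0xC
Byte[1]=8F: continuation. acc=(acc<<6)|0x0F=0x30F
Byte[2]=80: continuation. acc=(acc<<6)|0x00=0xC3C0
Completed: cp=U+C3C0 (starts at byte 0)
Byte[3]=F0: 4-byte lead, need 3 cont bytes. acc=0x0
Byte[4]=9B: continuation. acc=(acc<<6)|0x1B=0x1B
Byte[5]=BC: continuation. acc=(acc<<6)|0x3C=0x6FC
Byte[6]=94: continuation. acc=(acc<<6)|0x14=0x1BF14
Completed: cp=U+1BF14 (starts at byte 3)
Byte[7]=EB: 3-byte lead, need 2 cont bytes. acc=0xB
Byte[8]=9F: continuation. acc=(acc<<6)|0x1F=0x2DF
Byte[9]=BF: continuation. acc=(acc<<6)|0x3F=0xB7FF
Completed: cp=U+B7FF (starts at byte 7)
Byte[10]=E4: 3-byte lead, need 2 cont bytes. acc=0x4
Byte[11]=87: continuation. acc=(acc<<6)|0x07=0x107
Byte[12]=99: continuation. acc=(acc<<6)|0x19=0x41D9
Completed: cp=U+41D9 (starts at byte 10)
Byte[13]=E1: 3-byte lead, need 2 cont bytes. acc=0x1
Byte[14]=A5: continuation. acc=(acc<<6)|0x25=0x65
Byte[15]=BA: continuation. acc=(acc<<6)|0x3A=0x197A
Completed: cp=U+197A (starts at byte 13)
Byte[16]=F0: 4-byte lead, need 3 cont bytes. acc=0x0
Byte[17]=9B: continuation. acc=(acc<<6)|0x1B=0x1B
Byte[18]=AD: continuation. acc=(acc<<6)|0x2D=0x6ED
Byte[19]=B9: continuation. acc=(acc<<6)|0x39=0x1BB79
Completed: cp=U+1BB79 (starts at byte 16)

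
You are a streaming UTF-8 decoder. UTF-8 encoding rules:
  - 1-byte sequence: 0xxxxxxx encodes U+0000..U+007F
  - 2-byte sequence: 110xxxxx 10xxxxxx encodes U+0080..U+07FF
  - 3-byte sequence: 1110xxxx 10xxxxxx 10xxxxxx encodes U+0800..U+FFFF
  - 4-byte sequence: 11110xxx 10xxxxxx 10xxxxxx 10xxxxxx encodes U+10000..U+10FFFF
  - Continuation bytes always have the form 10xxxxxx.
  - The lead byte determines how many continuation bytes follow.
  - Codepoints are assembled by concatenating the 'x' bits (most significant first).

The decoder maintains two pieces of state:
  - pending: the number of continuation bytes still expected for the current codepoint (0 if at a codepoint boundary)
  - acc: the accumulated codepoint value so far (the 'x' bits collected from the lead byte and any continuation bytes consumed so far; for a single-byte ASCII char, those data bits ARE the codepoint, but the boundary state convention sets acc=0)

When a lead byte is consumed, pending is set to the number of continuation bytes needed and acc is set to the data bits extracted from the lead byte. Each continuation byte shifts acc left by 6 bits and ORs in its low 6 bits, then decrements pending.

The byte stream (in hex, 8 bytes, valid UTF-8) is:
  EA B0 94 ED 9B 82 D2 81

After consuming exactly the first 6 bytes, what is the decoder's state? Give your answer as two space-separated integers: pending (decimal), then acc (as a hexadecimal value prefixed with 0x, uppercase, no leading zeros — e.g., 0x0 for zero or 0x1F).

Answer: 0 0xD6C2

Derivation:
Byte[0]=EA: 3-byte lead. pending=2, acc=0xA
Byte[1]=B0: continuation. acc=(acc<<6)|0x30=0x2B0, pending=1
Byte[2]=94: continuation. acc=(acc<<6)|0x14=0xAC14, pending=0
Byte[3]=ED: 3-byte lead. pending=2, acc=0xD
Byte[4]=9B: continuation. acc=(acc<<6)|0x1B=0x35B, pending=1
Byte[5]=82: continuation. acc=(acc<<6)|0x02=0xD6C2, pending=0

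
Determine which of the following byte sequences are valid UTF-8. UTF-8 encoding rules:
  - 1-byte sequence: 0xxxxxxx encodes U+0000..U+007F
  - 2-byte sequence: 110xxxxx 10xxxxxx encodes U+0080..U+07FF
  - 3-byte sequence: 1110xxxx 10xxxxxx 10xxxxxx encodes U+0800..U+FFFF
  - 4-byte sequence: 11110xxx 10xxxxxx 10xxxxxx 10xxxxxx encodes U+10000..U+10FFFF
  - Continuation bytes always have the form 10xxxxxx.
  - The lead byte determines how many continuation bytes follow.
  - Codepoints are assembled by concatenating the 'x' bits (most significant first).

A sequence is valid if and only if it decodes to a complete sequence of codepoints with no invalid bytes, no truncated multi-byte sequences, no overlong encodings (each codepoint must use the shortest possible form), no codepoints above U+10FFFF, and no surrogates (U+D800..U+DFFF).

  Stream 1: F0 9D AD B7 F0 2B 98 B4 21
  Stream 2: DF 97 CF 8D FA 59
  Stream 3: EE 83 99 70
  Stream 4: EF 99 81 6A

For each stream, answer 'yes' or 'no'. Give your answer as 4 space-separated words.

Stream 1: error at byte offset 5. INVALID
Stream 2: error at byte offset 4. INVALID
Stream 3: decodes cleanly. VALID
Stream 4: decodes cleanly. VALID

Answer: no no yes yes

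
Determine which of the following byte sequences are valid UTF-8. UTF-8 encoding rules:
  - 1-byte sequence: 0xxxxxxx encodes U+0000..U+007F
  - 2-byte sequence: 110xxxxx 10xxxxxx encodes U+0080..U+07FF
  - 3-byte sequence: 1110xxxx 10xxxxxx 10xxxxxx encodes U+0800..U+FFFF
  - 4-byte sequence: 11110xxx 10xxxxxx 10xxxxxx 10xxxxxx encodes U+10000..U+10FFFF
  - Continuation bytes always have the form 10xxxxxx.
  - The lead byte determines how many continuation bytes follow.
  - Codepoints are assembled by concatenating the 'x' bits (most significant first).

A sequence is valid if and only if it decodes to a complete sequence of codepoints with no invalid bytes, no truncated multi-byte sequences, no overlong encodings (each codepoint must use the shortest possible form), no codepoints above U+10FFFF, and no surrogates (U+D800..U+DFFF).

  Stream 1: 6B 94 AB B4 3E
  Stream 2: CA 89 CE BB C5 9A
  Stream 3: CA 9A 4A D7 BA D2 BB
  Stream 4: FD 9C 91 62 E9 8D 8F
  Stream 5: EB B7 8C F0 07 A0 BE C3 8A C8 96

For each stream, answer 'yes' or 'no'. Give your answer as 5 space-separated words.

Stream 1: error at byte offset 1. INVALID
Stream 2: decodes cleanly. VALID
Stream 3: decodes cleanly. VALID
Stream 4: error at byte offset 0. INVALID
Stream 5: error at byte offset 4. INVALID

Answer: no yes yes no no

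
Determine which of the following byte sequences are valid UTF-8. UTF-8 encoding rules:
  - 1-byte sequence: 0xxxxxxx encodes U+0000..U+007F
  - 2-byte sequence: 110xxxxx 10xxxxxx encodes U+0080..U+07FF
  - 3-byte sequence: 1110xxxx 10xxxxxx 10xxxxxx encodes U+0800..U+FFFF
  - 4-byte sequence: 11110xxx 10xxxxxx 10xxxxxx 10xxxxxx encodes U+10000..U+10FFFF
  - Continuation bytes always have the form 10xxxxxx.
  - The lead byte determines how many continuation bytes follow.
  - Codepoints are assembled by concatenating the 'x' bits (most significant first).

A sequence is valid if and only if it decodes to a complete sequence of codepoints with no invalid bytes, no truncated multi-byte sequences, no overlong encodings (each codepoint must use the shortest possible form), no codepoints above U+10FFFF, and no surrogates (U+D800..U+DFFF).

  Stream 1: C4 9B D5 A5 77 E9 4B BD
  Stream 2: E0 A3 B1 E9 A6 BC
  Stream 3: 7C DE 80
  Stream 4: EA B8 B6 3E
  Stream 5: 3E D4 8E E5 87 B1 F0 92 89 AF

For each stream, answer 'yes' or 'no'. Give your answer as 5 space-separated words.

Answer: no yes yes yes yes

Derivation:
Stream 1: error at byte offset 6. INVALID
Stream 2: decodes cleanly. VALID
Stream 3: decodes cleanly. VALID
Stream 4: decodes cleanly. VALID
Stream 5: decodes cleanly. VALID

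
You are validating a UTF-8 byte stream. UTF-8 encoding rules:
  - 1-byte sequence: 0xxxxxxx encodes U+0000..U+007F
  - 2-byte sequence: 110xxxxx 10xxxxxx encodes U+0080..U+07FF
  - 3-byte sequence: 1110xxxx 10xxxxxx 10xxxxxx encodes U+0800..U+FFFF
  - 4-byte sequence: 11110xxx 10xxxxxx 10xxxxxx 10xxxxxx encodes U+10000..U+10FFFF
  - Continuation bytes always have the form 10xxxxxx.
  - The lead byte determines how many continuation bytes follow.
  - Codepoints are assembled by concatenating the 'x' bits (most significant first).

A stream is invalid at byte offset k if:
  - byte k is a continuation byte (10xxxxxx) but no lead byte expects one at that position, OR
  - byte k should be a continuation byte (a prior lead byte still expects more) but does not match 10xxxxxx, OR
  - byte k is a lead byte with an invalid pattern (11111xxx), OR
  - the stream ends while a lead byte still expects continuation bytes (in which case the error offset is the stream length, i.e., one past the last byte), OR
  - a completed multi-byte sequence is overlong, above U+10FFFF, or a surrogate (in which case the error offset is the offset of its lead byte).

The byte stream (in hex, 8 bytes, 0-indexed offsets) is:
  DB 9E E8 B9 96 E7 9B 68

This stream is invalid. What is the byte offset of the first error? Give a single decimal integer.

Byte[0]=DB: 2-byte lead, need 1 cont bytes. acc=0x1B
Byte[1]=9E: continuation. acc=(acc<<6)|0x1E=0x6DE
Completed: cp=U+06DE (starts at byte 0)
Byte[2]=E8: 3-byte lead, need 2 cont bytes. acc=0x8
Byte[3]=B9: continuation. acc=(acc<<6)|0x39=0x239
Byte[4]=96: continuation. acc=(acc<<6)|0x16=0x8E56
Completed: cp=U+8E56 (starts at byte 2)
Byte[5]=E7: 3-byte lead, need 2 cont bytes. acc=0x7
Byte[6]=9B: continuation. acc=(acc<<6)|0x1B=0x1DB
Byte[7]=68: expected 10xxxxxx continuation. INVALID

Answer: 7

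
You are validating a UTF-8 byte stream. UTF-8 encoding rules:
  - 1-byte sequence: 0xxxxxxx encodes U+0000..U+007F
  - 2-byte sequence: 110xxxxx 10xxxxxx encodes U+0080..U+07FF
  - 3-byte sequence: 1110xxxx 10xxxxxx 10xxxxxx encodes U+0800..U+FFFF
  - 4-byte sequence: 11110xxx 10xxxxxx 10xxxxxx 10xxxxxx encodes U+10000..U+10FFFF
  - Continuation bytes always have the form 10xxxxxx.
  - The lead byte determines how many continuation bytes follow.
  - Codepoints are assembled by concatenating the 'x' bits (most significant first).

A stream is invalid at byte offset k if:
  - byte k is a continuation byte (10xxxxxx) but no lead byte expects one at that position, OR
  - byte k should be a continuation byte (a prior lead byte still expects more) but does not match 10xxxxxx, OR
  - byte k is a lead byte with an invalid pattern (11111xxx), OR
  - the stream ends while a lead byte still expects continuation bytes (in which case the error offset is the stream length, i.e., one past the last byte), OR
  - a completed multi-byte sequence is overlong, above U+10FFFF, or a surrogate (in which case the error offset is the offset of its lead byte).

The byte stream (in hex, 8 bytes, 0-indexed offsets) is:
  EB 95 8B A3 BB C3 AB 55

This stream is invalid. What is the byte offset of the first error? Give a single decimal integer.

Answer: 3

Derivation:
Byte[0]=EB: 3-byte lead, need 2 cont bytes. acc=0xB
Byte[1]=95: continuation. acc=(acc<<6)|0x15=0x2D5
Byte[2]=8B: continuation. acc=(acc<<6)|0x0B=0xB54B
Completed: cp=U+B54B (starts at byte 0)
Byte[3]=A3: INVALID lead byte (not 0xxx/110x/1110/11110)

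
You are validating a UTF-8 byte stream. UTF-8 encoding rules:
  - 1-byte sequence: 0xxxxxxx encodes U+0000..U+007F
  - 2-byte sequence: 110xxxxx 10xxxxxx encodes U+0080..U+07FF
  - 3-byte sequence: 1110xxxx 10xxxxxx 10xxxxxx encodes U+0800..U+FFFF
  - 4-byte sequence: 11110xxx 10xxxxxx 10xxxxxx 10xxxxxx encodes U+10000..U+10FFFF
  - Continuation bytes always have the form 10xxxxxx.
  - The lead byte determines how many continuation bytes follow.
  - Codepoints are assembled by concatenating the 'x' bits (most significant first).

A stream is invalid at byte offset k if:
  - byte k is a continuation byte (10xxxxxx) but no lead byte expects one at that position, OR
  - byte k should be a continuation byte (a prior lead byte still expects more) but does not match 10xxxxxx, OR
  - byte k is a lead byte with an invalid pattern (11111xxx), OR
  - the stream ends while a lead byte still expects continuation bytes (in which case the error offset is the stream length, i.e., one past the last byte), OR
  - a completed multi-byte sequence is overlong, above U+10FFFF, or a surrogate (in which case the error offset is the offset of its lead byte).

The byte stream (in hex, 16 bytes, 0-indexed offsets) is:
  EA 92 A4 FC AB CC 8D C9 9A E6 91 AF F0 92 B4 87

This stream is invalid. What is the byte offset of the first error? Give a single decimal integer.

Answer: 3

Derivation:
Byte[0]=EA: 3-byte lead, need 2 cont bytes. acc=0xA
Byte[1]=92: continuation. acc=(acc<<6)|0x12=0x292
Byte[2]=A4: continuation. acc=(acc<<6)|0x24=0xA4A4
Completed: cp=U+A4A4 (starts at byte 0)
Byte[3]=FC: INVALID lead byte (not 0xxx/110x/1110/11110)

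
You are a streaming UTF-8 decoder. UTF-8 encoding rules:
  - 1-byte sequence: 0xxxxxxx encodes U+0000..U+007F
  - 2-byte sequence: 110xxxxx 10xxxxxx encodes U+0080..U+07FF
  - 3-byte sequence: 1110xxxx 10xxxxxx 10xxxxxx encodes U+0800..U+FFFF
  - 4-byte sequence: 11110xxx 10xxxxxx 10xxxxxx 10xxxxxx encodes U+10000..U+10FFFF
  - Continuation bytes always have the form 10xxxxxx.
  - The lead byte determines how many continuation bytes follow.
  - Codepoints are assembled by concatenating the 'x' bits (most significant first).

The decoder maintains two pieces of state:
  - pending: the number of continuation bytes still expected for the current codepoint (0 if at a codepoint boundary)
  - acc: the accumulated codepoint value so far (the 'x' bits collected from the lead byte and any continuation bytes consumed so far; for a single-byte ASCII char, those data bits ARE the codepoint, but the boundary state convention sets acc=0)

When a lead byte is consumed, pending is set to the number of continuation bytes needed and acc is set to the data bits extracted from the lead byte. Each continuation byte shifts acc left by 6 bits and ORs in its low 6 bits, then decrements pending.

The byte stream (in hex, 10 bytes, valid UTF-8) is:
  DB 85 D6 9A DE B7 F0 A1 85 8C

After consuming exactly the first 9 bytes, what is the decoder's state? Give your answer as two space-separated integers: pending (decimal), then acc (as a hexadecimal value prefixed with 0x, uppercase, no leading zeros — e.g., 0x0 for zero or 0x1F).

Byte[0]=DB: 2-byte lead. pending=1, acc=0x1B
Byte[1]=85: continuation. acc=(acc<<6)|0x05=0x6C5, pending=0
Byte[2]=D6: 2-byte lead. pending=1, acc=0x16
Byte[3]=9A: continuation. acc=(acc<<6)|0x1A=0x59A, pending=0
Byte[4]=DE: 2-byte lead. pending=1, acc=0x1E
Byte[5]=B7: continuation. acc=(acc<<6)|0x37=0x7B7, pending=0
Byte[6]=F0: 4-byte lead. pending=3, acc=0x0
Byte[7]=A1: continuation. acc=(acc<<6)|0x21=0x21, pending=2
Byte[8]=85: continuation. acc=(acc<<6)|0x05=0x845, pending=1

Answer: 1 0x845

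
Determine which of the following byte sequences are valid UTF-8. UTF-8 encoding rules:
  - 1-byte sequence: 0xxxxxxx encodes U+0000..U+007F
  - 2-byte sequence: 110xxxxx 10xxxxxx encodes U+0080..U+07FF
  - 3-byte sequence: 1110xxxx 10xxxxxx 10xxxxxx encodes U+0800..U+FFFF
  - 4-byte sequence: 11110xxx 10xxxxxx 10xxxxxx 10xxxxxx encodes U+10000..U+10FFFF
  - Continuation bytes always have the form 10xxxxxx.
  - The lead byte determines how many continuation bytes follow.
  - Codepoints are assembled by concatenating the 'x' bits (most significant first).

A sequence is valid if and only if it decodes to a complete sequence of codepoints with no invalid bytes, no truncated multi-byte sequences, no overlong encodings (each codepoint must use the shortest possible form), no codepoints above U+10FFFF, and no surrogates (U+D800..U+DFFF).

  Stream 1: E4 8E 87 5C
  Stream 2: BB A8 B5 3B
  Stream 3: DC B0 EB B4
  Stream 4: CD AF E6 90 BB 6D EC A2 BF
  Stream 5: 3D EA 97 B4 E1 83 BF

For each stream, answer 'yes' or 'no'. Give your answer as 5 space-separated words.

Stream 1: decodes cleanly. VALID
Stream 2: error at byte offset 0. INVALID
Stream 3: error at byte offset 4. INVALID
Stream 4: decodes cleanly. VALID
Stream 5: decodes cleanly. VALID

Answer: yes no no yes yes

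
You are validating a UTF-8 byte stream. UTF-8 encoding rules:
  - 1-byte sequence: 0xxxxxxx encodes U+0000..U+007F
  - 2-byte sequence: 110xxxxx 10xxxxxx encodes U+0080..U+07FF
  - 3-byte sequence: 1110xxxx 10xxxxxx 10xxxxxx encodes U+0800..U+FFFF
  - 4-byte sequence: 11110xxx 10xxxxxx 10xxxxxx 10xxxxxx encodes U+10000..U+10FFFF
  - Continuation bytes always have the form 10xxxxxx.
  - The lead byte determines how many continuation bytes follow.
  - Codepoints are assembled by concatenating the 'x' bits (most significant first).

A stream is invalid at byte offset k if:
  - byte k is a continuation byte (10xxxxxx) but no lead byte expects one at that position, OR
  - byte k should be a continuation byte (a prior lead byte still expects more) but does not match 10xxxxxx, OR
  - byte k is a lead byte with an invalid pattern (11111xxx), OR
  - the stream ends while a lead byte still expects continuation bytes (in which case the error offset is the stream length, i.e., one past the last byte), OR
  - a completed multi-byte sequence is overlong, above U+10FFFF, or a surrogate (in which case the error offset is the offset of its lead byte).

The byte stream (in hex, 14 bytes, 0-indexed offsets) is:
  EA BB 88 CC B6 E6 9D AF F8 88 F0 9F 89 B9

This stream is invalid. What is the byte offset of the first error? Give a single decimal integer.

Answer: 8

Derivation:
Byte[0]=EA: 3-byte lead, need 2 cont bytes. acc=0xA
Byte[1]=BB: continuation. acc=(acc<<6)|0x3B=0x2BB
Byte[2]=88: continuation. acc=(acc<<6)|0x08=0xAEC8
Completed: cp=U+AEC8 (starts at byte 0)
Byte[3]=CC: 2-byte lead, need 1 cont bytes. acc=0xC
Byte[4]=B6: continuation. acc=(acc<<6)|0x36=0x336
Completed: cp=U+0336 (starts at byte 3)
Byte[5]=E6: 3-byte lead, need 2 cont bytes. acc=0x6
Byte[6]=9D: continuation. acc=(acc<<6)|0x1D=0x19D
Byte[7]=AF: continuation. acc=(acc<<6)|0x2F=0x676F
Completed: cp=U+676F (starts at byte 5)
Byte[8]=F8: INVALID lead byte (not 0xxx/110x/1110/11110)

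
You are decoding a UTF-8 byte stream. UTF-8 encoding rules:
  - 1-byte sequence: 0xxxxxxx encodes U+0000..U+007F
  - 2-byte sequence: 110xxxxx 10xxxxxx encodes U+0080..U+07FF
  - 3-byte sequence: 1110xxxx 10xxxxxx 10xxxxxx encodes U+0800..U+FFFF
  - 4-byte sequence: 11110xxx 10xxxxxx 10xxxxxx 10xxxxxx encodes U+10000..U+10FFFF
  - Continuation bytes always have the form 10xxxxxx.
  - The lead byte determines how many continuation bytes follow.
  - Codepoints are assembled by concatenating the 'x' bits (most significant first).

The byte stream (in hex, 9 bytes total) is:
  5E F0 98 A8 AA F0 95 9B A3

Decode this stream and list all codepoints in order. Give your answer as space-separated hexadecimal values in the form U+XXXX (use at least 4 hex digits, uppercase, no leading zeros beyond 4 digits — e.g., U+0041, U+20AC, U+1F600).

Byte[0]=5E: 1-byte ASCII. cp=U+005E
Byte[1]=F0: 4-byte lead, need 3 cont bytes. acc=0x0
Byte[2]=98: continuation. acc=(acc<<6)|0x18=0x18
Byte[3]=A8: continuation. acc=(acc<<6)|0x28=0x628
Byte[4]=AA: continuation. acc=(acc<<6)|0x2A=0x18A2A
Completed: cp=U+18A2A (starts at byte 1)
Byte[5]=F0: 4-byte lead, need 3 cont bytes. acc=0x0
Byte[6]=95: continuation. acc=(acc<<6)|0x15=0x15
Byte[7]=9B: continuation. acc=(acc<<6)|0x1B=0x55B
Byte[8]=A3: continuation. acc=(acc<<6)|0x23=0x156E3
Completed: cp=U+156E3 (starts at byte 5)

Answer: U+005E U+18A2A U+156E3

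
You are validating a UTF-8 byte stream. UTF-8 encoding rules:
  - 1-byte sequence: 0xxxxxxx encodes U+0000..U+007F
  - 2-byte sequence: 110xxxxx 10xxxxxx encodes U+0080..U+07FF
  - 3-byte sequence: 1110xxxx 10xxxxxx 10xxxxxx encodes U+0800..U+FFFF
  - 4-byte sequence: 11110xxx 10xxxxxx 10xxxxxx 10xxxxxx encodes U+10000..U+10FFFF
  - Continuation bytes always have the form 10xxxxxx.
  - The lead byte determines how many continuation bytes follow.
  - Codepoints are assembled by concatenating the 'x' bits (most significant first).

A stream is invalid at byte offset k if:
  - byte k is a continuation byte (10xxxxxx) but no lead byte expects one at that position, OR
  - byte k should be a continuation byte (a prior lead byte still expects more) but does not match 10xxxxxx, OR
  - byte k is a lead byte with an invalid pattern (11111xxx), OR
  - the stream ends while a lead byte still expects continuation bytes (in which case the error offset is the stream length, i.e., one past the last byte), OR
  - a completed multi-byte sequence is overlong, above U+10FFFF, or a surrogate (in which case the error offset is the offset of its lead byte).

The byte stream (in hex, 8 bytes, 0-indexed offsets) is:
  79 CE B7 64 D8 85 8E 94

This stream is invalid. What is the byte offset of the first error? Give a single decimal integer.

Answer: 6

Derivation:
Byte[0]=79: 1-byte ASCII. cp=U+0079
Byte[1]=CE: 2-byte lead, need 1 cont bytes. acc=0xE
Byte[2]=B7: continuation. acc=(acc<<6)|0x37=0x3B7
Completed: cp=U+03B7 (starts at byte 1)
Byte[3]=64: 1-byte ASCII. cp=U+0064
Byte[4]=D8: 2-byte lead, need 1 cont bytes. acc=0x18
Byte[5]=85: continuation. acc=(acc<<6)|0x05=0x605
Completed: cp=U+0605 (starts at byte 4)
Byte[6]=8E: INVALID lead byte (not 0xxx/110x/1110/11110)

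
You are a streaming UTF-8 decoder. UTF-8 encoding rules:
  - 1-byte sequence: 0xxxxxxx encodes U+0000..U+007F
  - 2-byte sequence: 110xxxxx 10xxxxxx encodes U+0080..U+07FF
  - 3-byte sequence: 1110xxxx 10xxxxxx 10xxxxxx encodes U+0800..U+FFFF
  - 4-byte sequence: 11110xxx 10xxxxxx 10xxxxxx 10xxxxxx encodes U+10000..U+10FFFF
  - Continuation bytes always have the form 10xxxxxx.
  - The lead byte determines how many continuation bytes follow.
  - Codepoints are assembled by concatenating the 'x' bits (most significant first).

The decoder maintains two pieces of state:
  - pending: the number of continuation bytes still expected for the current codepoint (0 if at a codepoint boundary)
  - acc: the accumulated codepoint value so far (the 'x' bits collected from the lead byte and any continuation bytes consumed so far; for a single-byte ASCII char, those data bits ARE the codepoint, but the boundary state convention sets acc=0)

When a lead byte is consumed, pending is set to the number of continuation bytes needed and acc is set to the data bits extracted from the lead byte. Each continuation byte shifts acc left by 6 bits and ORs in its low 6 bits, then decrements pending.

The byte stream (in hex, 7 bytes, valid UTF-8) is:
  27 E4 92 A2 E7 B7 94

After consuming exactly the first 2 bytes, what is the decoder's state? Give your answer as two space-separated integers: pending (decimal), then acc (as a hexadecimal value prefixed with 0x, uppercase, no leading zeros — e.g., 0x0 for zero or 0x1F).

Byte[0]=27: 1-byte. pending=0, acc=0x0
Byte[1]=E4: 3-byte lead. pending=2, acc=0x4

Answer: 2 0x4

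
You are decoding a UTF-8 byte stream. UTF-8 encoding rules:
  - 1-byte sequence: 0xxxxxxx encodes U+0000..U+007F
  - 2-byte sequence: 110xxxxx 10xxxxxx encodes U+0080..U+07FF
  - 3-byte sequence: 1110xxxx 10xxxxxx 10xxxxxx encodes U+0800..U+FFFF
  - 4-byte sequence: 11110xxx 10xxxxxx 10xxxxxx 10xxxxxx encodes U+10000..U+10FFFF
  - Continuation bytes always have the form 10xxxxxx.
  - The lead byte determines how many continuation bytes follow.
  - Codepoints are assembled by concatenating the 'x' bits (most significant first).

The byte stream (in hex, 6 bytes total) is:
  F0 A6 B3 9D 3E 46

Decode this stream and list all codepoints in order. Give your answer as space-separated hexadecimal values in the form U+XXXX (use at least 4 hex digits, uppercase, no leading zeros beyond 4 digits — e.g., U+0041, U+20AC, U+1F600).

Answer: U+26CDD U+003E U+0046

Derivation:
Byte[0]=F0: 4-byte lead, need 3 cont bytes. acc=0x0
Byte[1]=A6: continuation. acc=(acc<<6)|0x26=0x26
Byte[2]=B3: continuation. acc=(acc<<6)|0x33=0x9B3
Byte[3]=9D: continuation. acc=(acc<<6)|0x1D=0x26CDD
Completed: cp=U+26CDD (starts at byte 0)
Byte[4]=3E: 1-byte ASCII. cp=U+003E
Byte[5]=46: 1-byte ASCII. cp=U+0046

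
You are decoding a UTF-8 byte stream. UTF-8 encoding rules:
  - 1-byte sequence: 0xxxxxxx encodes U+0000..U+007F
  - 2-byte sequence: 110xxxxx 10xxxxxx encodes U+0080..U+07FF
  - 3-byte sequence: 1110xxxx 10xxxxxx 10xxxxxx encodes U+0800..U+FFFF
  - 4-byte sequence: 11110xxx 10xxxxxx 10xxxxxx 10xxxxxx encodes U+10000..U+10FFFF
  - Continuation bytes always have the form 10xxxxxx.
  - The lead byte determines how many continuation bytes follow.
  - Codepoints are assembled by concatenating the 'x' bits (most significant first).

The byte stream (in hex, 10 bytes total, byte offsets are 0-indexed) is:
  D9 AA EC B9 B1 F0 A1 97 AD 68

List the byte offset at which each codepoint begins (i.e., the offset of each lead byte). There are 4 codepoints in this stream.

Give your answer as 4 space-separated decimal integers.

Answer: 0 2 5 9

Derivation:
Byte[0]=D9: 2-byte lead, need 1 cont bytes. acc=0x19
Byte[1]=AA: continuation. acc=(acc<<6)|0x2A=0x66A
Completed: cp=U+066A (starts at byte 0)
Byte[2]=EC: 3-byte lead, need 2 cont bytes. acc=0xC
Byte[3]=B9: continuation. acc=(acc<<6)|0x39=0x339
Byte[4]=B1: continuation. acc=(acc<<6)|0x31=0xCE71
Completed: cp=U+CE71 (starts at byte 2)
Byte[5]=F0: 4-byte lead, need 3 cont bytes. acc=0x0
Byte[6]=A1: continuation. acc=(acc<<6)|0x21=0x21
Byte[7]=97: continuation. acc=(acc<<6)|0x17=0x857
Byte[8]=AD: continuation. acc=(acc<<6)|0x2D=0x215ED
Completed: cp=U+215ED (starts at byte 5)
Byte[9]=68: 1-byte ASCII. cp=U+0068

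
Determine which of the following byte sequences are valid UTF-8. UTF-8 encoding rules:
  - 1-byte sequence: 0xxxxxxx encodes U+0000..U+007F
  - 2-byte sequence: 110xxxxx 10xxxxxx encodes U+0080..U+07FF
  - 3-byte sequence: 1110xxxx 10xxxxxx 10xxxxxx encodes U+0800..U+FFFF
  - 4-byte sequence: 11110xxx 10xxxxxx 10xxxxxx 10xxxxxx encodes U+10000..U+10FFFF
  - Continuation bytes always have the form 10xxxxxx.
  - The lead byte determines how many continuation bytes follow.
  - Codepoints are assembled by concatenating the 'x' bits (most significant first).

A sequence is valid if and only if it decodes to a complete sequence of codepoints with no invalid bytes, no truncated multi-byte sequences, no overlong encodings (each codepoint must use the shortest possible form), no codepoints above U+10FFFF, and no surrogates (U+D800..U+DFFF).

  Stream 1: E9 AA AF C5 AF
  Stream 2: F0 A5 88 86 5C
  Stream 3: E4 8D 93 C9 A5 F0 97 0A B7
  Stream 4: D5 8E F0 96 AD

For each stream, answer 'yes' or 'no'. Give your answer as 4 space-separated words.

Stream 1: decodes cleanly. VALID
Stream 2: decodes cleanly. VALID
Stream 3: error at byte offset 7. INVALID
Stream 4: error at byte offset 5. INVALID

Answer: yes yes no no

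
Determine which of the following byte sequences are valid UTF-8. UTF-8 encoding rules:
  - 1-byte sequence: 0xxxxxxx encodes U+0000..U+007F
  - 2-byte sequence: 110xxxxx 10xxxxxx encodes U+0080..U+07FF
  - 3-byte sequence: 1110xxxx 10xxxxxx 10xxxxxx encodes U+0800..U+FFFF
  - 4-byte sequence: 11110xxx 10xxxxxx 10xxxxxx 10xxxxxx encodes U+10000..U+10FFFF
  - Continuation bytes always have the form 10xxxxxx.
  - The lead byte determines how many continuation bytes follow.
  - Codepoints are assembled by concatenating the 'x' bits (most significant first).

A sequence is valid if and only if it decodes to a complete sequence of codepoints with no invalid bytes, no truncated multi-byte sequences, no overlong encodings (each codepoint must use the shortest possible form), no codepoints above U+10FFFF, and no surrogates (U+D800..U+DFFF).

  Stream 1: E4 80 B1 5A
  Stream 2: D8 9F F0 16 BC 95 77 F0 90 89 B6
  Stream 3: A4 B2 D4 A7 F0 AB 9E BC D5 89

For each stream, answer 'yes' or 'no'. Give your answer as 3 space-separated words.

Answer: yes no no

Derivation:
Stream 1: decodes cleanly. VALID
Stream 2: error at byte offset 3. INVALID
Stream 3: error at byte offset 0. INVALID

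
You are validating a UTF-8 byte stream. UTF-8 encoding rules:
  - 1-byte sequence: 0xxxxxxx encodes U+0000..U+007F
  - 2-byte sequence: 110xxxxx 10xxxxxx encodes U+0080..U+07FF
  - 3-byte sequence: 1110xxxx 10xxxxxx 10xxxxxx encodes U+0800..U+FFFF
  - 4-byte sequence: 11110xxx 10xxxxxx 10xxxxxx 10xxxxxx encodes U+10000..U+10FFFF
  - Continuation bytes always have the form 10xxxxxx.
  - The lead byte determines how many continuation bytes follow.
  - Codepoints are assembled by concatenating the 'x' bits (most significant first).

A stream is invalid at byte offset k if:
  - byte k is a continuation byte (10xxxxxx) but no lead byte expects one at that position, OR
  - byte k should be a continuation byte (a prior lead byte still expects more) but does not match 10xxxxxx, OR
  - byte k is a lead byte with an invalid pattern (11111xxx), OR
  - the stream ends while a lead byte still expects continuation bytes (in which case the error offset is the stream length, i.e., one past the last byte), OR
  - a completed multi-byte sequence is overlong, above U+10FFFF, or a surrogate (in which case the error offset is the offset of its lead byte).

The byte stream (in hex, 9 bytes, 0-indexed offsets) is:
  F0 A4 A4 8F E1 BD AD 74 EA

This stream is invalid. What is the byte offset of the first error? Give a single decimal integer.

Answer: 9

Derivation:
Byte[0]=F0: 4-byte lead, need 3 cont bytes. acc=0x0
Byte[1]=A4: continuation. acc=(acc<<6)|0x24=0x24
Byte[2]=A4: continuation. acc=(acc<<6)|0x24=0x924
Byte[3]=8F: continuation. acc=(acc<<6)|0x0F=0x2490F
Completed: cp=U+2490F (starts at byte 0)
Byte[4]=E1: 3-byte lead, need 2 cont bytes. acc=0x1
Byte[5]=BD: continuation. acc=(acc<<6)|0x3D=0x7D
Byte[6]=AD: continuation. acc=(acc<<6)|0x2D=0x1F6D
Completed: cp=U+1F6D (starts at byte 4)
Byte[7]=74: 1-byte ASCII. cp=U+0074
Byte[8]=EA: 3-byte lead, need 2 cont bytes. acc=0xA
Byte[9]: stream ended, expected continuation. INVALID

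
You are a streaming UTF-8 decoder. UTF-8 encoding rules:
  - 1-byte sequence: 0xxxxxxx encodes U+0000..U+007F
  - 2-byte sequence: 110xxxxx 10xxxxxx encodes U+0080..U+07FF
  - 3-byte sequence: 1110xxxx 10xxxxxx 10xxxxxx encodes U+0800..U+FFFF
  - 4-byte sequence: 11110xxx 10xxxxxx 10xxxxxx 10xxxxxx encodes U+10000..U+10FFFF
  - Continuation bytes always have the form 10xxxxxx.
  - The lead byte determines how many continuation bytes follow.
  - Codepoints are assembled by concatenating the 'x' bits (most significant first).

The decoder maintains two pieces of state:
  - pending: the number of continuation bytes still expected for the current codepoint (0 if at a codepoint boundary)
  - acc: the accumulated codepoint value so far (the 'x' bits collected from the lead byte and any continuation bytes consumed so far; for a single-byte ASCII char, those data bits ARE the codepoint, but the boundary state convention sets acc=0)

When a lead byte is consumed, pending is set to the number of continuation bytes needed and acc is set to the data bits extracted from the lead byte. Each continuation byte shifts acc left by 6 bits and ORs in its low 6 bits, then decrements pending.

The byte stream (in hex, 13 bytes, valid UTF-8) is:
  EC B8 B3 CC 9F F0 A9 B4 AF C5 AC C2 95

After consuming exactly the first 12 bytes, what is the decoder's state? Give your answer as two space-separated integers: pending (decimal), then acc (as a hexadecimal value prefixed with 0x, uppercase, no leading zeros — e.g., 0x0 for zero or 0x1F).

Byte[0]=EC: 3-byte lead. pending=2, acc=0xC
Byte[1]=B8: continuation. acc=(acc<<6)|0x38=0x338, pending=1
Byte[2]=B3: continuation. acc=(acc<<6)|0x33=0xCE33, pending=0
Byte[3]=CC: 2-byte lead. pending=1, acc=0xC
Byte[4]=9F: continuation. acc=(acc<<6)|0x1F=0x31F, pending=0
Byte[5]=F0: 4-byte lead. pending=3, acc=0x0
Byte[6]=A9: continuation. acc=(acc<<6)|0x29=0x29, pending=2
Byte[7]=B4: continuation. acc=(acc<<6)|0x34=0xA74, pending=1
Byte[8]=AF: continuation. acc=(acc<<6)|0x2F=0x29D2F, pending=0
Byte[9]=C5: 2-byte lead. pending=1, acc=0x5
Byte[10]=AC: continuation. acc=(acc<<6)|0x2C=0x16C, pending=0
Byte[11]=C2: 2-byte lead. pending=1, acc=0x2

Answer: 1 0x2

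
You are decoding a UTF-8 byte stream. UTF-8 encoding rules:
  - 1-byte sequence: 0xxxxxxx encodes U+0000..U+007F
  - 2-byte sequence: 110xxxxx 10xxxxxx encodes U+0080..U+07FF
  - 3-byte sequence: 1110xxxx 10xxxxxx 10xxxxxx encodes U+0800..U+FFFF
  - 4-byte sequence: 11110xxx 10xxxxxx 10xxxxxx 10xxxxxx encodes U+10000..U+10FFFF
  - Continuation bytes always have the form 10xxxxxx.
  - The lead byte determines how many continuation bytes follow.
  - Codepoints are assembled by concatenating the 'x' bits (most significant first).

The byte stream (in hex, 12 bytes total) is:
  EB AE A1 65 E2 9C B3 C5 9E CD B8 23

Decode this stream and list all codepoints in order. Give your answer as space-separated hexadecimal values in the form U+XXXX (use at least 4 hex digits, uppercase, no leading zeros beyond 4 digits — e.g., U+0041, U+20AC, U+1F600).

Answer: U+BBA1 U+0065 U+2733 U+015E U+0378 U+0023

Derivation:
Byte[0]=EB: 3-byte lead, need 2 cont bytes. acc=0xB
Byte[1]=AE: continuation. acc=(acc<<6)|0x2E=0x2EE
Byte[2]=A1: continuation. acc=(acc<<6)|0x21=0xBBA1
Completed: cp=U+BBA1 (starts at byte 0)
Byte[3]=65: 1-byte ASCII. cp=U+0065
Byte[4]=E2: 3-byte lead, need 2 cont bytes. acc=0x2
Byte[5]=9C: continuation. acc=(acc<<6)|0x1C=0x9C
Byte[6]=B3: continuation. acc=(acc<<6)|0x33=0x2733
Completed: cp=U+2733 (starts at byte 4)
Byte[7]=C5: 2-byte lead, need 1 cont bytes. acc=0x5
Byte[8]=9E: continuation. acc=(acc<<6)|0x1E=0x15E
Completed: cp=U+015E (starts at byte 7)
Byte[9]=CD: 2-byte lead, need 1 cont bytes. acc=0xD
Byte[10]=B8: continuation. acc=(acc<<6)|0x38=0x378
Completed: cp=U+0378 (starts at byte 9)
Byte[11]=23: 1-byte ASCII. cp=U+0023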